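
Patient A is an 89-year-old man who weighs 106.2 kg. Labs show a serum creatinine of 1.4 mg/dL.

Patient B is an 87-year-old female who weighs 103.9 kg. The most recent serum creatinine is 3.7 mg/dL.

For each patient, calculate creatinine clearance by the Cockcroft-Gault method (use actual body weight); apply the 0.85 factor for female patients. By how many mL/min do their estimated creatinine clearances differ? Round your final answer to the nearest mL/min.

Patient A: CrCl = (140 − 89) × 106.2 / (72 × 1.4) = 5416.2 / 100.80 ≈ 53.7 mL/min
Patient B: CrCl = (140 − 87) × 103.9 / (72 × 3.7) × 0.85 = 5506.7 / 266.40 × 0.85 ≈ 17.6 mL/min
|53.7 − 17.6| = 36.1 mL/min

36 mL/min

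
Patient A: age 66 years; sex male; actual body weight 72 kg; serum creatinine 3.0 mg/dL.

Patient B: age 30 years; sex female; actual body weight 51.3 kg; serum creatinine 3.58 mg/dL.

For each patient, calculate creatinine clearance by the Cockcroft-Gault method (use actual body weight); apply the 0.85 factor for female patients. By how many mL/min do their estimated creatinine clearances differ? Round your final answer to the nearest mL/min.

6 mL/min

Patient A: CrCl = (140 − 66) × 72 / (72 × 3) = 5328.0 / 216.00 ≈ 24.7 mL/min
Patient B: CrCl = (140 − 30) × 51.3 / (72 × 3.58) × 0.85 = 5643.0 / 257.76 × 0.85 ≈ 18.6 mL/min
|24.7 − 18.6| = 6.1 mL/min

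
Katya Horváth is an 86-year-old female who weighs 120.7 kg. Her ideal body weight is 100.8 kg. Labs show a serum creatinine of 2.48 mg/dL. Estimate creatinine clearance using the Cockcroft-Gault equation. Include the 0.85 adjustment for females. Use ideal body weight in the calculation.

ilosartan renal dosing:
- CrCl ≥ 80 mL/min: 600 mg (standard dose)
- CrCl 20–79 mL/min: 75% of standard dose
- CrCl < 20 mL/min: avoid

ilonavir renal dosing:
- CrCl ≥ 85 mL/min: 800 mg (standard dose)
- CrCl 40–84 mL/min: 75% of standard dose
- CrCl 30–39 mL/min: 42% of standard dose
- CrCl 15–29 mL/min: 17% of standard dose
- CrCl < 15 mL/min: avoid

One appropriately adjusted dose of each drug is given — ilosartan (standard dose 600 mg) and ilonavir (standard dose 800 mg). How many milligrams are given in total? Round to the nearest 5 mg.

585 mg

CrCl = (140 − 86) × 100.8 / (72 × 2.48) × 0.85 = 5443.2 / 178.56 × 0.85 ≈ 25.9 mL/min
CrCl ≈ 26 mL/min.
ilosartan: 20–79 mL/min → 75% of 600 mg = 450 mg.
ilonavir: 15–29 mL/min → 17% of 800 mg = 136 mg.
Total = 450 + 136 = 586 mg.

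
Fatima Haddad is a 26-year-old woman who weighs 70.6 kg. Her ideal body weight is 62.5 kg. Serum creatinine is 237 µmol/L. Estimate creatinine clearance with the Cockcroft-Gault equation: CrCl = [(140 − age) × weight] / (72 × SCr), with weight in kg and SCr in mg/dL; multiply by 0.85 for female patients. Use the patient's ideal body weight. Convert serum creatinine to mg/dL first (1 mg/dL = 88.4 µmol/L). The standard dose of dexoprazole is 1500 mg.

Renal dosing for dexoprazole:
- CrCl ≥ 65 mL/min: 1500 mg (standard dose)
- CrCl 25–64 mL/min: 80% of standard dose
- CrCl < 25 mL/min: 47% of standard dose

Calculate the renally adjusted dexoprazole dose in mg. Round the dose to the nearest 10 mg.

1200 mg

SCr = 237 / 88.4 = 2.681 mg/dL
CrCl = (140 − 26) × 62.5 / (72 × 2.681) × 0.85 = 7125.0 / 193.03 × 0.85 ≈ 31.4 mL/min
CrCl ≈ 31 mL/min → bracket 25–64 mL/min.
80% of 1500 mg = 1200 mg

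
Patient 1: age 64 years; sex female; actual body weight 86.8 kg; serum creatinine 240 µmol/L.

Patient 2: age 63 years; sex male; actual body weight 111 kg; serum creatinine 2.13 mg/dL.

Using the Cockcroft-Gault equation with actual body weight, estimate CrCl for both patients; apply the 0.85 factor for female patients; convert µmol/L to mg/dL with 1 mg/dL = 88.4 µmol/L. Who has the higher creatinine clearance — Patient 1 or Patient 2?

Patient 2

Patient 1: SCr = 240 / 88.4 = 2.715 mg/dL
Patient 1: CrCl = (140 − 64) × 86.8 / (72 × 2.715) × 0.85 = 6596.8 / 195.48 × 0.85 ≈ 28.7 mL/min
Patient 2: CrCl = (140 − 63) × 111 / (72 × 2.13) = 8547.0 / 153.36 ≈ 55.7 mL/min
28.7 vs 55.7 mL/min → Patient 2 is higher.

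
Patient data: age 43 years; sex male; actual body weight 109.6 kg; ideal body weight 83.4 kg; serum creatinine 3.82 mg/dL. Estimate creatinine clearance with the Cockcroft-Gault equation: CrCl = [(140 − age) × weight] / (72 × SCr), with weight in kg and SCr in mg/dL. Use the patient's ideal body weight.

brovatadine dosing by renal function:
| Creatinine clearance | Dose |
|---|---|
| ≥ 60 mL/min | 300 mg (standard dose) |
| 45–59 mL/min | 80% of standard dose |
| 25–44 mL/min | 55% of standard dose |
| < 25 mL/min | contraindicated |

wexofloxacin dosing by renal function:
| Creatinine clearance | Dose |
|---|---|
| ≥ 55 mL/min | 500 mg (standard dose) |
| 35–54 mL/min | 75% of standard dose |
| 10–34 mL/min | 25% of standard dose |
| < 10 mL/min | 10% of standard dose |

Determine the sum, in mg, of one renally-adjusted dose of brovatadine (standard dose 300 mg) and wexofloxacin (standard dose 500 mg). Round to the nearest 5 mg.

CrCl = (140 − 43) × 83.4 / (72 × 3.82) = 8089.8 / 275.04 ≈ 29.4 mL/min
CrCl ≈ 29 mL/min.
brovatadine: 25–44 mL/min → 55% of 300 mg = 165 mg.
wexofloxacin: 10–34 mL/min → 25% of 500 mg = 125 mg.
Total = 165 + 125 = 290 mg.

290 mg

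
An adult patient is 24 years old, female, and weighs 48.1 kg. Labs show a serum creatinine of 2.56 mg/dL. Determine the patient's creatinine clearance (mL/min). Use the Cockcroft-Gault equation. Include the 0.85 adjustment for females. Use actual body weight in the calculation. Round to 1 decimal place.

CrCl = (140 − 24) × 48.1 / (72 × 2.56) × 0.85 = 5579.6 / 184.32 × 0.85 ≈ 25.7 mL/min

25.7 mL/min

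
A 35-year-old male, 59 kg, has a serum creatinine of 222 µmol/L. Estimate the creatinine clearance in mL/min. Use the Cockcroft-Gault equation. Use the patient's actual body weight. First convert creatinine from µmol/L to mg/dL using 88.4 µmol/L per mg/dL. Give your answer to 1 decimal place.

SCr = 222 / 88.4 = 2.511 mg/dL
CrCl = (140 − 35) × 59 / (72 × 2.511) = 6195.0 / 180.79 ≈ 34.3 mL/min

34.3 mL/min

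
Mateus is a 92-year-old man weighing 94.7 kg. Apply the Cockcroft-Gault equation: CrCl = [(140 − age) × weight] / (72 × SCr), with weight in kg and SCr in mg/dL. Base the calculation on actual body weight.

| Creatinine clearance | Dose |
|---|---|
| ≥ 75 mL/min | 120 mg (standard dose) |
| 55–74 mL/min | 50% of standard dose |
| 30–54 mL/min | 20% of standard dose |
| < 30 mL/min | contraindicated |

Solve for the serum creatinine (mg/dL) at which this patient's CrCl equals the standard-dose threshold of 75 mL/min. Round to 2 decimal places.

0.84 mg/dL

Standard dose requires CrCl ≥ 75 mL/min.
Set (140 − 92) × 94.7 / (72 × SCr) = 75
SCr = (140 − 92) × 94.7 / (72 × 75) = 0.842 mg/dL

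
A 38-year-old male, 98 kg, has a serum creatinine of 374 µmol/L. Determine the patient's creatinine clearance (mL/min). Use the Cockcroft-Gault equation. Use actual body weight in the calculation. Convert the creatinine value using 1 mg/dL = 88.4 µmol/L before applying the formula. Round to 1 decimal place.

32.8 mL/min

SCr = 374 / 88.4 = 4.231 mg/dL
CrCl = (140 − 38) × 98 / (72 × 4.231) = 9996.0 / 304.63 ≈ 32.8 mL/min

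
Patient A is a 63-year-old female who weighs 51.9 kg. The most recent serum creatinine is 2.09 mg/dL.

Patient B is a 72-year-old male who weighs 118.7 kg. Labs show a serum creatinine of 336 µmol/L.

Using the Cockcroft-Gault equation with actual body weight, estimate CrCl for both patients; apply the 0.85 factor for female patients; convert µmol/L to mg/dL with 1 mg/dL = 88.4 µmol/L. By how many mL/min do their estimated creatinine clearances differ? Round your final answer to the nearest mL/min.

Patient A: CrCl = (140 − 63) × 51.9 / (72 × 2.09) × 0.85 = 3996.3 / 150.48 × 0.85 ≈ 22.6 mL/min
Patient B: SCr = 336 / 88.4 = 3.801 mg/dL
Patient B: CrCl = (140 − 72) × 118.7 / (72 × 3.801) = 8071.6 / 273.67 ≈ 29.5 mL/min
|22.6 − 29.5| = 6.9 mL/min

7 mL/min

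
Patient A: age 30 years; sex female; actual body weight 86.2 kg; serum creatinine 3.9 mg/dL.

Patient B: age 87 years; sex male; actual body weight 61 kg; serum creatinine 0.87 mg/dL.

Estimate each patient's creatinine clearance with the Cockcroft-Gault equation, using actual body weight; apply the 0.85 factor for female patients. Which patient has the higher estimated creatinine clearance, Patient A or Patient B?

Patient B

Patient A: CrCl = (140 − 30) × 86.2 / (72 × 3.9) × 0.85 = 9482.0 / 280.80 × 0.85 ≈ 28.7 mL/min
Patient B: CrCl = (140 − 87) × 61 / (72 × 0.87) = 3233.0 / 62.64 ≈ 51.6 mL/min
28.7 vs 51.6 mL/min → Patient B is higher.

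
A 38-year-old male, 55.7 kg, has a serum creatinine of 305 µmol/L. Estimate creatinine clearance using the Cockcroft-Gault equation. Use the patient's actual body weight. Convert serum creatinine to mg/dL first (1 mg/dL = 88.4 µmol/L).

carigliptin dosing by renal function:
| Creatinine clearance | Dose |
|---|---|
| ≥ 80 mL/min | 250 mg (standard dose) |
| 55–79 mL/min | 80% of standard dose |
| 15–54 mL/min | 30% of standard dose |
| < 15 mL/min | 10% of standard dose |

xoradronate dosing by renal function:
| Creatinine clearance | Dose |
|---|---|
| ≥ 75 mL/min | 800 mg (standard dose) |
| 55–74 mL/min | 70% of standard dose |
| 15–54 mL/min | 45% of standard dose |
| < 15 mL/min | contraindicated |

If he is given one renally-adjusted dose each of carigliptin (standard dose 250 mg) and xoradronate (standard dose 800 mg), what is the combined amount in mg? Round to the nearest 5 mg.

435 mg

SCr = 305 / 88.4 = 3.45 mg/dL
CrCl = (140 − 38) × 55.7 / (72 × 3.45) = 5681.4 / 248.40 ≈ 22.9 mL/min
CrCl ≈ 23 mL/min.
carigliptin: 15–54 mL/min → 30% of 250 mg = 75 mg.
xoradronate: 15–54 mL/min → 45% of 800 mg = 360 mg.
Total = 75 + 360 = 435 mg.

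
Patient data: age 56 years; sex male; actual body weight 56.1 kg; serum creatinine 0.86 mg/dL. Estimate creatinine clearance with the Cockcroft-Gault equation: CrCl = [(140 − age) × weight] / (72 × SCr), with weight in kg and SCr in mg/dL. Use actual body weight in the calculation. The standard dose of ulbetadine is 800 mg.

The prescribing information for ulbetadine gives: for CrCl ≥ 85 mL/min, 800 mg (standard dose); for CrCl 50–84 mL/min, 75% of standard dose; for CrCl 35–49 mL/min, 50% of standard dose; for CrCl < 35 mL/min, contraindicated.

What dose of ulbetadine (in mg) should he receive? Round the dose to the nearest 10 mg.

CrCl = (140 − 56) × 56.1 / (72 × 0.86) = 4712.4 / 61.92 ≈ 76.1 mL/min
CrCl ≈ 76 mL/min → bracket 50–84 mL/min.
75% of 800 mg = 600 mg

600 mg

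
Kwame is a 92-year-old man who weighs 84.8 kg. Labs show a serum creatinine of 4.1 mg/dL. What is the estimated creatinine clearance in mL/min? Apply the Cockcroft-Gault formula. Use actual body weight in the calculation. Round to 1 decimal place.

CrCl = (140 − 92) × 84.8 / (72 × 4.1) = 4070.4 / 295.20 ≈ 13.8 mL/min

13.8 mL/min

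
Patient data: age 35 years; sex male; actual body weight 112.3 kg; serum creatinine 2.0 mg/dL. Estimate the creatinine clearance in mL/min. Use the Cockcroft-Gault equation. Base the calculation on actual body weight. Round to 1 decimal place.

CrCl = (140 − 35) × 112.3 / (72 × 2) = 11791.5 / 144.00 ≈ 81.9 mL/min

81.9 mL/min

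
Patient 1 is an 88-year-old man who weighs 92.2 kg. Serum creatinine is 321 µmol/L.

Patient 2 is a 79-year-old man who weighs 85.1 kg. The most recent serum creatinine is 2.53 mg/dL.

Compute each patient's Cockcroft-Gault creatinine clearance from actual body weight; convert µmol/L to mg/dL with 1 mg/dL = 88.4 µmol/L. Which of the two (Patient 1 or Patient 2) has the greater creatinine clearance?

Patient 2

Patient 1: SCr = 321 / 88.4 = 3.631 mg/dL
Patient 1: CrCl = (140 − 88) × 92.2 / (72 × 3.631) = 4794.4 / 261.43 ≈ 18.3 mL/min
Patient 2: CrCl = (140 − 79) × 85.1 / (72 × 2.53) = 5191.1 / 182.16 ≈ 28.5 mL/min
18.3 vs 28.5 mL/min → Patient 2 is higher.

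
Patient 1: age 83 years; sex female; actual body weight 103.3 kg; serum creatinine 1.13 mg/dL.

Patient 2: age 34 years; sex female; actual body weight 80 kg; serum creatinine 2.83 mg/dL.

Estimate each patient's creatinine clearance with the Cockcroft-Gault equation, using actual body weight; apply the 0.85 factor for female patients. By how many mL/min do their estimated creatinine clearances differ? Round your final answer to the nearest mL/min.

26 mL/min

Patient 1: CrCl = (140 − 83) × 103.3 / (72 × 1.13) × 0.85 = 5888.1 / 81.36 × 0.85 ≈ 61.5 mL/min
Patient 2: CrCl = (140 − 34) × 80 / (72 × 2.83) × 0.85 = 8480.0 / 203.76 × 0.85 ≈ 35.4 mL/min
|61.5 − 35.4| = 26.1 mL/min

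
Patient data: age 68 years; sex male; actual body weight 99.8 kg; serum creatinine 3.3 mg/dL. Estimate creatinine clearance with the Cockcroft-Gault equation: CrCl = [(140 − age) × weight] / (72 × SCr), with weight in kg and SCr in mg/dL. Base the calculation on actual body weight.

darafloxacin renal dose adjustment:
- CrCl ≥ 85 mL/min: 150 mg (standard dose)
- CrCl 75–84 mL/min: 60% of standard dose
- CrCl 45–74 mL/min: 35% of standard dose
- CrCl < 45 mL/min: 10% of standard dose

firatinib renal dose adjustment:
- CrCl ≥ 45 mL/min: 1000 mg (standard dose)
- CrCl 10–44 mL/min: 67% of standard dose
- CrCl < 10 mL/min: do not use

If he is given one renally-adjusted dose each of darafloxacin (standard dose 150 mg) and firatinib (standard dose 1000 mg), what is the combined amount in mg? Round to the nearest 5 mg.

CrCl = (140 − 68) × 99.8 / (72 × 3.3) = 7185.6 / 237.60 ≈ 30.2 mL/min
CrCl ≈ 30 mL/min.
darafloxacin: < 45 mL/min → 10% of 150 mg = 15 mg.
firatinib: 10–44 mL/min → 67% of 1000 mg = 670 mg.
Total = 15 + 670 = 685 mg.

685 mg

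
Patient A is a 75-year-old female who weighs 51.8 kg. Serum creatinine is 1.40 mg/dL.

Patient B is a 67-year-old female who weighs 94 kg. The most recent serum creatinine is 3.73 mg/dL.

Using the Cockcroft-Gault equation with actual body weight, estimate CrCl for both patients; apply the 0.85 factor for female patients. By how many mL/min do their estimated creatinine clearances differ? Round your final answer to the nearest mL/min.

7 mL/min

Patient A: CrCl = (140 − 75) × 51.8 / (72 × 1.4) × 0.85 = 3367.0 / 100.80 × 0.85 ≈ 28.4 mL/min
Patient B: CrCl = (140 − 67) × 94 / (72 × 3.73) × 0.85 = 6862.0 / 268.56 × 0.85 ≈ 21.7 mL/min
|28.4 − 21.7| = 6.7 mL/min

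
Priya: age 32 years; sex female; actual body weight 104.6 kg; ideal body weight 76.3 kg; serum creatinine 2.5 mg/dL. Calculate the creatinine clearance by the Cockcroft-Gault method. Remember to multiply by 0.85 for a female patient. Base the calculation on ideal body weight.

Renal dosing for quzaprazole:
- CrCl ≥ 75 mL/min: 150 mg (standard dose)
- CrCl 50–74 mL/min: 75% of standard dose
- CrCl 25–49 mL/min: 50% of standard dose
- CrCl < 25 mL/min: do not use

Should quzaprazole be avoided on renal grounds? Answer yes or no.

CrCl = (140 − 32) × 76.3 / (72 × 2.5) × 0.85 = 8240.4 / 180.00 × 0.85 ≈ 38.9 mL/min
CrCl ≈ 39 mL/min, which is ≥ 25 mL/min.

no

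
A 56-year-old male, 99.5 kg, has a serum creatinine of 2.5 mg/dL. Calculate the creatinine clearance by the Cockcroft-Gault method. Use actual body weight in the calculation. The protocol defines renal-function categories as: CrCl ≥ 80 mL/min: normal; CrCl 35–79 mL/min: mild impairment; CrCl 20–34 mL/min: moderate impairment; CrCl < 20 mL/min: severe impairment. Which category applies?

mild impairment

CrCl = (140 − 56) × 99.5 / (72 × 2.5) = 8358.0 / 180.00 ≈ 46.4 mL/min
46 mL/min falls in the 'mild impairment' range.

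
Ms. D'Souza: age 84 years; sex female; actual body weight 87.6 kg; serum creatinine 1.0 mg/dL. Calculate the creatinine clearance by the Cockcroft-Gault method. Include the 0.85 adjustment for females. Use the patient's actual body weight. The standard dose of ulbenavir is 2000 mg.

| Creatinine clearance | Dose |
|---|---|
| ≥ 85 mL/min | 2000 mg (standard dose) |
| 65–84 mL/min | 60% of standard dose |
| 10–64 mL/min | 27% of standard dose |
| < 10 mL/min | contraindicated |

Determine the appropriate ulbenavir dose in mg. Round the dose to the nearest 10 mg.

540 mg

CrCl = (140 − 84) × 87.6 / (72 × 1) × 0.85 = 4905.6 / 72.00 × 0.85 ≈ 57.9 mL/min
CrCl ≈ 58 mL/min → bracket 10–64 mL/min.
27% of 2000 mg = 540 mg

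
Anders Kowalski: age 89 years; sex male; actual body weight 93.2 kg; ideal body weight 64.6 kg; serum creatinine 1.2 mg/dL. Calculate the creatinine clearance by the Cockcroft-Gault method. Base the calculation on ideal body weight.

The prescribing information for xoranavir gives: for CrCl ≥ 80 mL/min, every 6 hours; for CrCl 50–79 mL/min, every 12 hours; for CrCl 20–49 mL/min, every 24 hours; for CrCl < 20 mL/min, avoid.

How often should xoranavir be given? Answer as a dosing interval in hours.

CrCl = (140 − 89) × 64.6 / (72 × 1.2) = 3294.6 / 86.40 ≈ 38.1 mL/min
CrCl ≈ 38 mL/min → bracket 20–49 mL/min → every 24 hours.

every 24 hours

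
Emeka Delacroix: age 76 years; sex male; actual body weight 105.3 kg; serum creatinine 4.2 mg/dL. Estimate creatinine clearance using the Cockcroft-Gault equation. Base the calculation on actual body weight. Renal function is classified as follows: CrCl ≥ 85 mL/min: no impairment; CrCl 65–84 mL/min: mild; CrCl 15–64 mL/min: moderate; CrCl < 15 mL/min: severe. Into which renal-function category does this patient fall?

moderate

CrCl = (140 − 76) × 105.3 / (72 × 4.2) = 6739.2 / 302.40 ≈ 22.3 mL/min
22 mL/min falls in the 'moderate' range.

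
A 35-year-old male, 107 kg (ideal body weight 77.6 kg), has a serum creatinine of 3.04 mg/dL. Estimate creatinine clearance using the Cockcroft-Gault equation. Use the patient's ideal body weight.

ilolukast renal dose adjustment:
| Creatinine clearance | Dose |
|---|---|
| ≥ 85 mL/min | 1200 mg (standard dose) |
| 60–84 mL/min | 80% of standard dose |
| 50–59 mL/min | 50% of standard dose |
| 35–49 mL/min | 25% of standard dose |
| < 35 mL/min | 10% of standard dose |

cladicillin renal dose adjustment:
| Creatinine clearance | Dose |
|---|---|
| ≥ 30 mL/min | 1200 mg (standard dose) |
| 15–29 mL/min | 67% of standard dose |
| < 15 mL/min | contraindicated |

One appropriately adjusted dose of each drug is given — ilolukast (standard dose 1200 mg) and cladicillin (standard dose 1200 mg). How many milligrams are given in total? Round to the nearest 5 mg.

CrCl = (140 − 35) × 77.6 / (72 × 3.04) = 8148.0 / 218.88 ≈ 37.2 mL/min
CrCl ≈ 37 mL/min.
ilolukast: 35–49 mL/min → 25% of 1200 mg = 300 mg.
cladicillin: ≥ 30 mL/min → 100% of 1200 mg = 1200 mg.
Total = 300 + 1200 = 1500 mg.

1500 mg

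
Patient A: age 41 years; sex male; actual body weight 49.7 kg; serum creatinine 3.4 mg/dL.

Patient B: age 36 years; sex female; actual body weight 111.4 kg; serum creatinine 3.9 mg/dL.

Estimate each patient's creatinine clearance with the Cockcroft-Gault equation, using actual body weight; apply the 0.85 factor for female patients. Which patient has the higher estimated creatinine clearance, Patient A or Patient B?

Patient B

Patient A: CrCl = (140 − 41) × 49.7 / (72 × 3.4) = 4920.3 / 244.80 ≈ 20.1 mL/min
Patient B: CrCl = (140 − 36) × 111.4 / (72 × 3.9) × 0.85 = 11585.6 / 280.80 × 0.85 ≈ 35.1 mL/min
20.1 vs 35.1 mL/min → Patient B is higher.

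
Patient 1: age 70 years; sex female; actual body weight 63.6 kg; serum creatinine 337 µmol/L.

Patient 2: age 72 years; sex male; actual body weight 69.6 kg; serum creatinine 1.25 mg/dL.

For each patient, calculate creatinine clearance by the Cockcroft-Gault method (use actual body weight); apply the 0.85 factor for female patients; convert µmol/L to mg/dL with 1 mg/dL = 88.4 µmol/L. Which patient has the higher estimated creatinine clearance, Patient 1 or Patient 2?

Patient 1: SCr = 337 / 88.4 = 3.812 mg/dL
Patient 1: CrCl = (140 − 70) × 63.6 / (72 × 3.812) × 0.85 = 4452.0 / 274.46 × 0.85 ≈ 13.8 mL/min
Patient 2: CrCl = (140 − 72) × 69.6 / (72 × 1.25) = 4732.8 / 90.00 ≈ 52.6 mL/min
13.8 vs 52.6 mL/min → Patient 2 is higher.

Patient 2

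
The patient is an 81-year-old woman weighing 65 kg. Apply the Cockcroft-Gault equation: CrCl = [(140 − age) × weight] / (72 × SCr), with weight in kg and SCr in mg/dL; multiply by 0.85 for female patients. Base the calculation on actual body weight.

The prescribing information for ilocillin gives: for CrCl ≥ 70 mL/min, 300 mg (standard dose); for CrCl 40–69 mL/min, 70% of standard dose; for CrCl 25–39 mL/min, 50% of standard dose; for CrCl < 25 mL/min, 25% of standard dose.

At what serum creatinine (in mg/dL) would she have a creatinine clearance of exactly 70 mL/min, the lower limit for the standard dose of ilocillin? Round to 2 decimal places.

Standard dose requires CrCl ≥ 70 mL/min.
Set (140 − 81) × 65 × 0.85 / (72 × SCr) = 70
SCr = (140 − 81) × 65 × 0.85 / (72 × 70) = 0.647 mg/dL

0.65 mg/dL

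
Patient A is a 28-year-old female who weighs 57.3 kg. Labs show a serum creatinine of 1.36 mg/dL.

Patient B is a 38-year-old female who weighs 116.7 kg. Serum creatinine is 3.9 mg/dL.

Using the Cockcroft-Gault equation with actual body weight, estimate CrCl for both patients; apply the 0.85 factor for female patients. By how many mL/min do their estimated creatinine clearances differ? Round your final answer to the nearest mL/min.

20 mL/min

Patient A: CrCl = (140 − 28) × 57.3 / (72 × 1.36) × 0.85 = 6417.6 / 97.92 × 0.85 ≈ 55.7 mL/min
Patient B: CrCl = (140 − 38) × 116.7 / (72 × 3.9) × 0.85 = 11903.4 / 280.80 × 0.85 ≈ 36.0 mL/min
|55.7 − 36.0| = 19.7 mL/min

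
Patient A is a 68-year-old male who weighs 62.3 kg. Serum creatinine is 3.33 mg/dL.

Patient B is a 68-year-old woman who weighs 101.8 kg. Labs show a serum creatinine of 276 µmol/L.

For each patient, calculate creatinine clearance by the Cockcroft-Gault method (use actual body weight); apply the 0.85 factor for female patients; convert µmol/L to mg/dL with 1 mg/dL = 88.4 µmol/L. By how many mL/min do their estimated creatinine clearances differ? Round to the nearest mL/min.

9 mL/min

Patient A: CrCl = (140 − 68) × 62.3 / (72 × 3.33) = 4485.6 / 239.76 ≈ 18.7 mL/min
Patient B: SCr = 276 / 88.4 = 3.122 mg/dL
Patient B: CrCl = (140 − 68) × 101.8 / (72 × 3.122) × 0.85 = 7329.6 / 224.78 × 0.85 ≈ 27.7 mL/min
|18.7 − 27.7| = 9.0 mL/min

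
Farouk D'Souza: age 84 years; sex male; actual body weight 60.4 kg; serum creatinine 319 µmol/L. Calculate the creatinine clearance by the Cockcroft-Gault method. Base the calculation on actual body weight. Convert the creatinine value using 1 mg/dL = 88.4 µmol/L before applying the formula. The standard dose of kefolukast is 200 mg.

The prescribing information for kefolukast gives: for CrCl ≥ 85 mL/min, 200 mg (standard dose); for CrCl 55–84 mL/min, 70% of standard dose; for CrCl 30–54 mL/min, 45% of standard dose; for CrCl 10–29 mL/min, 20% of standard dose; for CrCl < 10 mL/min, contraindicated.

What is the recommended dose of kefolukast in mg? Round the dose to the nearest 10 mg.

SCr = 319 / 88.4 = 3.609 mg/dL
CrCl = (140 − 84) × 60.4 / (72 × 3.609) = 3382.4 / 259.85 ≈ 13.0 mL/min
CrCl ≈ 13 mL/min → bracket 10–29 mL/min.
20% of 200 mg = 40 mg

40 mg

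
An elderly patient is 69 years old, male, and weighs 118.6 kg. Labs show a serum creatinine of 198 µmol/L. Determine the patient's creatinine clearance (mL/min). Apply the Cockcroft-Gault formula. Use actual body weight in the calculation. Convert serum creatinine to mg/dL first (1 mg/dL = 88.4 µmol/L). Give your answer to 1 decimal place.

SCr = 198 / 88.4 = 2.24 mg/dL
CrCl = (140 − 69) × 118.6 / (72 × 2.24) = 8420.6 / 161.28 ≈ 52.2 mL/min

52.2 mL/min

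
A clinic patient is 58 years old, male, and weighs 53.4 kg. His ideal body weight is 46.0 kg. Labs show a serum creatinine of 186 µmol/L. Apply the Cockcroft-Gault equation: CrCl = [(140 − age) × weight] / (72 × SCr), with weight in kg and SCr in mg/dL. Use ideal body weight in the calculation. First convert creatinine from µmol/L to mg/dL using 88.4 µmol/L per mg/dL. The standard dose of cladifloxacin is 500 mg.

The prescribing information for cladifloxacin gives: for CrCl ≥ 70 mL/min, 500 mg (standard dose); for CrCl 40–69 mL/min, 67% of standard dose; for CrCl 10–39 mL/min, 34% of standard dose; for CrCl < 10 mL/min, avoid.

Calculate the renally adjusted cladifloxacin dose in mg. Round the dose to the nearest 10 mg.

170 mg

SCr = 186 / 88.4 = 2.104 mg/dL
CrCl = (140 − 58) × 46 / (72 × 2.104) = 3772.0 / 151.49 ≈ 24.9 mL/min
CrCl ≈ 25 mL/min → bracket 10–39 mL/min.
34% of 500 mg = 170 mg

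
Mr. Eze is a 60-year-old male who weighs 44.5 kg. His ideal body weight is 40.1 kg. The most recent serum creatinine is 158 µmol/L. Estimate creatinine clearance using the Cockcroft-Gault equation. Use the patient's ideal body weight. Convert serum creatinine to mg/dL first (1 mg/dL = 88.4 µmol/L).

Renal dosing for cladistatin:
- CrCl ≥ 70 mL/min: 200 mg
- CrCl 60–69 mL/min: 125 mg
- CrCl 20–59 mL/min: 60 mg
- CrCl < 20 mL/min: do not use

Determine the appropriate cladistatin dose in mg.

SCr = 158 / 88.4 = 1.787 mg/dL
CrCl = (140 − 60) × 40.1 / (72 × 1.787) = 3208.0 / 128.66 ≈ 24.9 mL/min
CrCl ≈ 25 mL/min → bracket 20–59 mL/min.
Dose for this bracket: 60 mg.

60 mg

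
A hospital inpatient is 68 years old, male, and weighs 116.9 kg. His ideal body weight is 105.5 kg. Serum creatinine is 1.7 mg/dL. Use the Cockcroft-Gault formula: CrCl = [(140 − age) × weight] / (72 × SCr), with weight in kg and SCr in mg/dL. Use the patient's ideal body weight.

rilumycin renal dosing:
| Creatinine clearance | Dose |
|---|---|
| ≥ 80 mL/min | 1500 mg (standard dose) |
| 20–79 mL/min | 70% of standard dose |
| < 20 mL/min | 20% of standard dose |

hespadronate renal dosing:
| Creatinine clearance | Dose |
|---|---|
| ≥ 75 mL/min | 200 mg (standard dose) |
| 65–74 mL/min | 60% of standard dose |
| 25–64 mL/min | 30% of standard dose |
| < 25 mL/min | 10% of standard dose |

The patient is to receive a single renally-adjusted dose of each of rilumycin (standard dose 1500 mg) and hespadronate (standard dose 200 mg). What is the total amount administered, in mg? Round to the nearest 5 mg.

CrCl = (140 − 68) × 105.5 / (72 × 1.7) = 7596.0 / 122.40 ≈ 62.1 mL/min
CrCl ≈ 62 mL/min.
rilumycin: 20–79 mL/min → 70% of 1500 mg = 1050 mg.
hespadronate: 25–64 mL/min → 30% of 200 mg = 60 mg.
Total = 1050 + 60 = 1110 mg.

1110 mg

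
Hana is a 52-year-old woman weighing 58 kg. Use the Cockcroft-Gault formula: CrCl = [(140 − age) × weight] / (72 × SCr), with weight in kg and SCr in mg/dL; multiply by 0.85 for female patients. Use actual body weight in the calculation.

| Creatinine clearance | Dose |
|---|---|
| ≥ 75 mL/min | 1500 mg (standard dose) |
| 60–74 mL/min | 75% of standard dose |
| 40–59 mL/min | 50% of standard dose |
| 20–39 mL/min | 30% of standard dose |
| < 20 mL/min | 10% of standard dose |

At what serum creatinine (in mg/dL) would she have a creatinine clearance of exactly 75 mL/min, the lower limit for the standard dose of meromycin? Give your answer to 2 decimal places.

Standard dose requires CrCl ≥ 75 mL/min.
Set (140 − 52) × 58 × 0.85 / (72 × SCr) = 75
SCr = (140 − 52) × 58 × 0.85 / (72 × 75) = 0.803 mg/dL

0.80 mg/dL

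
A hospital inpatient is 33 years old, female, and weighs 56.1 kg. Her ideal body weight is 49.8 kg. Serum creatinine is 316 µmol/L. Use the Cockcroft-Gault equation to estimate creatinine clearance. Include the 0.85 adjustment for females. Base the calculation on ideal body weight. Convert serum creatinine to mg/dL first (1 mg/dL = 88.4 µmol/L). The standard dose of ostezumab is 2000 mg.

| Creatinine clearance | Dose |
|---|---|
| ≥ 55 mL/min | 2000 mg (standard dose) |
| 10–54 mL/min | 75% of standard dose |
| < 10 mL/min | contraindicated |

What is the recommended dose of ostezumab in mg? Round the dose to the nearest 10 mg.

1500 mg

SCr = 316 / 88.4 = 3.575 mg/dL
CrCl = (140 − 33) × 49.8 / (72 × 3.575) × 0.85 = 5328.6 / 257.40 × 0.85 ≈ 17.6 mL/min
CrCl ≈ 18 mL/min → bracket 10–54 mL/min.
75% of 2000 mg = 1500 mg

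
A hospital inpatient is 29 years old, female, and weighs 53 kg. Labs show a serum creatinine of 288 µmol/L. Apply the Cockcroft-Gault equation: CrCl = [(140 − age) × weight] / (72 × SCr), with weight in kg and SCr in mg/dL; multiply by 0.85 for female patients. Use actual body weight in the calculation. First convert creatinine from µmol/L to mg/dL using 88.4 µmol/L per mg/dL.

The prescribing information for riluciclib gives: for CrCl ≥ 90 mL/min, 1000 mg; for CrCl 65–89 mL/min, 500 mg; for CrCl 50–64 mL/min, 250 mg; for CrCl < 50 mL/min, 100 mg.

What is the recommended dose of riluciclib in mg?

SCr = 288 / 88.4 = 3.258 mg/dL
CrCl = (140 − 29) × 53 / (72 × 3.258) × 0.85 = 5883.0 / 234.58 × 0.85 ≈ 21.3 mL/min
CrCl ≈ 21 mL/min → bracket < 50 mL/min.
Dose for this bracket: 100 mg.

100 mg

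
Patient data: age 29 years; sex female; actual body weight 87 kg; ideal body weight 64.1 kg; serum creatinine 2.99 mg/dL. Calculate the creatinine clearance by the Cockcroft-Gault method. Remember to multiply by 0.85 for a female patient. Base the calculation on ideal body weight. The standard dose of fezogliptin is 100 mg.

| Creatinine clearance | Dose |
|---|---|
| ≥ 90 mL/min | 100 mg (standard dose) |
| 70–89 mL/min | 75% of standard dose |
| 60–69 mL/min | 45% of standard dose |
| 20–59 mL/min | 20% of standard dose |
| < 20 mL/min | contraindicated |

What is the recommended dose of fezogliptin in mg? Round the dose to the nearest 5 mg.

CrCl = (140 − 29) × 64.1 / (72 × 2.99) × 0.85 = 7115.1 / 215.28 × 0.85 ≈ 28.1 mL/min
CrCl ≈ 28 mL/min → bracket 20–59 mL/min.
20% of 100 mg = 20 mg

20 mg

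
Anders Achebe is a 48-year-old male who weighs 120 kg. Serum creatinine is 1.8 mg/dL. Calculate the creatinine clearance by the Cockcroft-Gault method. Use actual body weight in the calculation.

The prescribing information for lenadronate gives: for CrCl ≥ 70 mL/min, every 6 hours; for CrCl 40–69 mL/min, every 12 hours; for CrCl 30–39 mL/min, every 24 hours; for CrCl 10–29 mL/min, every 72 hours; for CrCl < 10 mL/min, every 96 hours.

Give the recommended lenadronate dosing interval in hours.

CrCl = (140 − 48) × 120 / (72 × 1.8) = 11040.0 / 129.60 ≈ 85.2 mL/min
CrCl ≈ 85 mL/min → bracket ≥ 70 mL/min → every 6 hours.

every 6 hours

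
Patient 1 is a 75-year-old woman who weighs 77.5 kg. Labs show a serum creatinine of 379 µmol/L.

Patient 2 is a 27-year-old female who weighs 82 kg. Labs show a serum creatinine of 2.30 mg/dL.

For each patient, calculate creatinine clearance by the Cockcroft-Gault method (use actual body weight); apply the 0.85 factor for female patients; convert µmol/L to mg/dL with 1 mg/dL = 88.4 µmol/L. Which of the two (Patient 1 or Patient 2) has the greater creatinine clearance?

Patient 1: SCr = 379 / 88.4 = 4.287 mg/dL
Patient 1: CrCl = (140 − 75) × 77.5 / (72 × 4.287) × 0.85 = 5037.5 / 308.66 × 0.85 ≈ 13.9 mL/min
Patient 2: CrCl = (140 − 27) × 82 / (72 × 2.3) × 0.85 = 9266.0 / 165.60 × 0.85 ≈ 47.6 mL/min
13.9 vs 47.6 mL/min → Patient 2 is higher.

Patient 2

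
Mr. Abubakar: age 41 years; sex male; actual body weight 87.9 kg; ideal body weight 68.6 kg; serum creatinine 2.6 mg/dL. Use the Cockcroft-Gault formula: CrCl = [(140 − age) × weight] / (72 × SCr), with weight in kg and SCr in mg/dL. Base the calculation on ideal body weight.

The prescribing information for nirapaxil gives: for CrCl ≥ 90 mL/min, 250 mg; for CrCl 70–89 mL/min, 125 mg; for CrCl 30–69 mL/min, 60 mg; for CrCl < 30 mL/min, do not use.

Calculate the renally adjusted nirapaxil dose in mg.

CrCl = (140 − 41) × 68.6 / (72 × 2.6) = 6791.4 / 187.20 ≈ 36.3 mL/min
CrCl ≈ 36 mL/min → bracket 30–69 mL/min.
Dose for this bracket: 60 mg.

60 mg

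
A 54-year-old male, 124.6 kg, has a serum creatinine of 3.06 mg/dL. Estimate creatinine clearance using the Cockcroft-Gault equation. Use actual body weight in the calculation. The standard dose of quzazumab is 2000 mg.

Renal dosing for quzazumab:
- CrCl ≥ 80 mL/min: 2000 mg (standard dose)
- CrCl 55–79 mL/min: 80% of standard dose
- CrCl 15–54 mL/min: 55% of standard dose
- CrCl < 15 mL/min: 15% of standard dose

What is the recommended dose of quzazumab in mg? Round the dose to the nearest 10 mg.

1100 mg

CrCl = (140 − 54) × 124.6 / (72 × 3.06) = 10715.6 / 220.32 ≈ 48.6 mL/min
CrCl ≈ 49 mL/min → bracket 15–54 mL/min.
55% of 2000 mg = 1100 mg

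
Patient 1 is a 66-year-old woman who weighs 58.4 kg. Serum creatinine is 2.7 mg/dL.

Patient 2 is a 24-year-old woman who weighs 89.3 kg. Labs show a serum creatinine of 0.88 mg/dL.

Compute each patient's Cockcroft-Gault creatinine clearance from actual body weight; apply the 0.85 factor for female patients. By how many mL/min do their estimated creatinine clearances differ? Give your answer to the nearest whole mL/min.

120 mL/min

Patient 1: CrCl = (140 − 66) × 58.4 / (72 × 2.7) × 0.85 = 4321.6 / 194.40 × 0.85 ≈ 18.9 mL/min
Patient 2: CrCl = (140 − 24) × 89.3 / (72 × 0.88) × 0.85 = 10358.8 / 63.36 × 0.85 ≈ 139.0 mL/min
|18.9 − 139.0| = 120.1 mL/min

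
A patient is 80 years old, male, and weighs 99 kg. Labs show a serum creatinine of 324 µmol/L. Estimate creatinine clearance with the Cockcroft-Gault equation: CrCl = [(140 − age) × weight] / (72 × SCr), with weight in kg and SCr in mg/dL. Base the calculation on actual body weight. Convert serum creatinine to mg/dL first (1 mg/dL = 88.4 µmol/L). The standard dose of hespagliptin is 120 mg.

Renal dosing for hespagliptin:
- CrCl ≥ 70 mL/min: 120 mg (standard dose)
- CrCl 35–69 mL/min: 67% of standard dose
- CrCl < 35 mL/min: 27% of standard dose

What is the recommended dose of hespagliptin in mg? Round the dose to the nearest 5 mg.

SCr = 324 / 88.4 = 3.665 mg/dL
CrCl = (140 − 80) × 99 / (72 × 3.665) = 5940.0 / 263.88 ≈ 22.5 mL/min
CrCl ≈ 23 mL/min → bracket < 35 mL/min.
27% of 120 mg = 32.4 mg → 30 mg

30 mg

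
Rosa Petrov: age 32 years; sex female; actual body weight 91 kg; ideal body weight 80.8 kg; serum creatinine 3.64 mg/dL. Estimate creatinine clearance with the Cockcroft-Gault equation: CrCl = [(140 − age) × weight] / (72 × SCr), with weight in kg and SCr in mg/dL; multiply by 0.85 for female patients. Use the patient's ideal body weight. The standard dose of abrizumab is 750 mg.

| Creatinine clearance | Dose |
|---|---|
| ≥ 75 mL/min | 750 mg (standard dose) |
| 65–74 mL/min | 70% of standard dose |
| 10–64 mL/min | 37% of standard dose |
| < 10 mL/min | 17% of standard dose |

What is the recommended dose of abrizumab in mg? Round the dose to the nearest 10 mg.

CrCl = (140 − 32) × 80.8 / (72 × 3.64) × 0.85 = 8726.4 / 262.08 × 0.85 ≈ 28.3 mL/min
CrCl ≈ 28 mL/min → bracket 10–64 mL/min.
37% of 750 mg = 277.5 mg → 280 mg

280 mg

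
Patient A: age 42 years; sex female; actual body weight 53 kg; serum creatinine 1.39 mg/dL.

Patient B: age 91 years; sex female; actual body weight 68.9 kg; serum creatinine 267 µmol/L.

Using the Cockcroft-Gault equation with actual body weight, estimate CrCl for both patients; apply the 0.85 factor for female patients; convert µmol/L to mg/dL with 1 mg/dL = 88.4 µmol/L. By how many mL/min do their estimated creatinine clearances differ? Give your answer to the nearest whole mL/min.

Patient A: CrCl = (140 − 42) × 53 / (72 × 1.39) × 0.85 = 5194.0 / 100.08 × 0.85 ≈ 44.1 mL/min
Patient B: SCr = 267 / 88.4 = 3.02 mg/dL
Patient B: CrCl = (140 − 91) × 68.9 / (72 × 3.02) × 0.85 = 3376.1 / 217.44 × 0.85 ≈ 13.2 mL/min
|44.1 − 13.2| = 30.9 mL/min

31 mL/min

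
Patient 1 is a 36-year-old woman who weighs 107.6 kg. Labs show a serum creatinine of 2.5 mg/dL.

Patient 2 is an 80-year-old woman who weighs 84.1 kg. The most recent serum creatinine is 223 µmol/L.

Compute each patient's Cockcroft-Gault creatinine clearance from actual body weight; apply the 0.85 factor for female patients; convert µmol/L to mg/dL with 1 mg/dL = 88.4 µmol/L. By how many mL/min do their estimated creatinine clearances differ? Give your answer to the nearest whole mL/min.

Patient 1: CrCl = (140 − 36) × 107.6 / (72 × 2.5) × 0.85 = 11190.4 / 180.00 × 0.85 ≈ 52.8 mL/min
Patient 2: SCr = 223 / 88.4 = 2.523 mg/dL
Patient 2: CrCl = (140 − 80) × 84.1 / (72 × 2.523) × 0.85 = 5046.0 / 181.66 × 0.85 ≈ 23.6 mL/min
|52.8 − 23.6| = 29.2 mL/min

29 mL/min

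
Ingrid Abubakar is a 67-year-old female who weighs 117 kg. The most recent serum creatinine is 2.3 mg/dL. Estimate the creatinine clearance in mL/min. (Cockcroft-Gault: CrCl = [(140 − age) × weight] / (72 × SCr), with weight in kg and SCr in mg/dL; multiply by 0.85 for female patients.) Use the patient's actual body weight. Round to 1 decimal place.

CrCl = (140 − 67) × 117 / (72 × 2.3) × 0.85 = 8541.0 / 165.60 × 0.85 ≈ 43.8 mL/min

43.8 mL/min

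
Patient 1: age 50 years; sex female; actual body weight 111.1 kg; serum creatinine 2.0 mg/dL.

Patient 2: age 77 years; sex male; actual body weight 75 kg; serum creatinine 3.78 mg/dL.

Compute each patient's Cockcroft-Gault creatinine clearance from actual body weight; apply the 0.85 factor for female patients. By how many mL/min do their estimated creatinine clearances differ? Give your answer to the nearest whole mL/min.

42 mL/min

Patient 1: CrCl = (140 − 50) × 111.1 / (72 × 2) × 0.85 = 9999.0 / 144.00 × 0.85 ≈ 59.0 mL/min
Patient 2: CrCl = (140 − 77) × 75 / (72 × 3.78) = 4725.0 / 272.16 ≈ 17.4 mL/min
|59.0 − 17.4| = 41.6 mL/min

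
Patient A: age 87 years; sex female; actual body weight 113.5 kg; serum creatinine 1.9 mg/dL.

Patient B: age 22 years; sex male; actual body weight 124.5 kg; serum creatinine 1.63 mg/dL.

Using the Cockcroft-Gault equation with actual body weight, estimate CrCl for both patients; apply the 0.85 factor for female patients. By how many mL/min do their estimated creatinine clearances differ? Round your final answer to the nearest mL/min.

88 mL/min

Patient A: CrCl = (140 − 87) × 113.5 / (72 × 1.9) × 0.85 = 6015.5 / 136.80 × 0.85 ≈ 37.4 mL/min
Patient B: CrCl = (140 − 22) × 124.5 / (72 × 1.63) = 14691.0 / 117.36 ≈ 125.2 mL/min
|37.4 − 125.2| = 87.8 mL/min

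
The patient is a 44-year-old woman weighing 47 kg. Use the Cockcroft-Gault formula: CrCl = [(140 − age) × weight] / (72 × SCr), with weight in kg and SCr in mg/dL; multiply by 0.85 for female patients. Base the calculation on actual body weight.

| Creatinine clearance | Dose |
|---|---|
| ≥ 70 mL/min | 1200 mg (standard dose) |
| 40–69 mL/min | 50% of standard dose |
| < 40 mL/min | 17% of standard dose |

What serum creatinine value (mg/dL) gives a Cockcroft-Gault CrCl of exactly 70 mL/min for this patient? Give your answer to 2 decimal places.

0.76 mg/dL

Standard dose requires CrCl ≥ 70 mL/min.
Set (140 − 44) × 47 × 0.85 / (72 × SCr) = 70
SCr = (140 − 44) × 47 × 0.85 / (72 × 70) = 0.761 mg/dL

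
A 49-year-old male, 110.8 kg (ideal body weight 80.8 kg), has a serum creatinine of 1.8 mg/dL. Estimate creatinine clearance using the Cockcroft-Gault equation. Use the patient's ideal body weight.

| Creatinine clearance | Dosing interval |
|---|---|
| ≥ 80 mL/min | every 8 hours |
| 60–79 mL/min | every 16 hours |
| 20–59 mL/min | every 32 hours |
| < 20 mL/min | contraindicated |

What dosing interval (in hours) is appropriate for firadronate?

CrCl = (140 − 49) × 80.8 / (72 × 1.8) = 7352.8 / 129.60 ≈ 56.7 mL/min
CrCl ≈ 57 mL/min → bracket 20–59 mL/min → every 32 hours.

every 32 hours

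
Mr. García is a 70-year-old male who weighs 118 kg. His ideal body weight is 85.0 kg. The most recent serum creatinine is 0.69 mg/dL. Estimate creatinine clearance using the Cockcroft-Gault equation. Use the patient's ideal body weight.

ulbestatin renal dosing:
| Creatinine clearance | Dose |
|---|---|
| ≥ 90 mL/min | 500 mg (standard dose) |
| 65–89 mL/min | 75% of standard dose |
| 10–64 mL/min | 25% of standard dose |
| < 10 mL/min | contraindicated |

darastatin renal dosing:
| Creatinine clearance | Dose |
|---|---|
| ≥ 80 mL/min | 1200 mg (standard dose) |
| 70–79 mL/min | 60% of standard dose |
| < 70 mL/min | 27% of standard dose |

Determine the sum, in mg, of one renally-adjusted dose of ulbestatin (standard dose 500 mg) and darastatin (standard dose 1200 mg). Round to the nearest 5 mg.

1700 mg

CrCl = (140 − 70) × 85 / (72 × 0.69) = 5950.0 / 49.68 ≈ 119.8 mL/min
CrCl ≈ 120 mL/min.
ulbestatin: ≥ 90 mL/min → 100% of 500 mg = 500 mg.
darastatin: ≥ 80 mL/min → 100% of 1200 mg = 1200 mg.
Total = 500 + 1200 = 1700 mg.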